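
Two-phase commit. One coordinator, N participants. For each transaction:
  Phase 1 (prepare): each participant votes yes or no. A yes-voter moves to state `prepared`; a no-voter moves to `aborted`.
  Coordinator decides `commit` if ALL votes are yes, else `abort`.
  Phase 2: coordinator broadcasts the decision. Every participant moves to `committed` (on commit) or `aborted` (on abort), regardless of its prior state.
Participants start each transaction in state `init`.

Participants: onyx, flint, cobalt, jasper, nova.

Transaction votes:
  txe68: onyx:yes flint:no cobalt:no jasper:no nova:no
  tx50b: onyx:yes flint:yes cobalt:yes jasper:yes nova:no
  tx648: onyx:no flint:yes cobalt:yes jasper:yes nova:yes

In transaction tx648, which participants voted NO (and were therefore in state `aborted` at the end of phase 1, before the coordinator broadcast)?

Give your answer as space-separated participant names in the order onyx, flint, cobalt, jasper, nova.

Answer: onyx

Derivation:
Txn tx648 phase 1: onyx no -> aborted; flint yes -> prepared; cobalt yes -> prepared; jasper yes -> prepared; nova yes -> prepared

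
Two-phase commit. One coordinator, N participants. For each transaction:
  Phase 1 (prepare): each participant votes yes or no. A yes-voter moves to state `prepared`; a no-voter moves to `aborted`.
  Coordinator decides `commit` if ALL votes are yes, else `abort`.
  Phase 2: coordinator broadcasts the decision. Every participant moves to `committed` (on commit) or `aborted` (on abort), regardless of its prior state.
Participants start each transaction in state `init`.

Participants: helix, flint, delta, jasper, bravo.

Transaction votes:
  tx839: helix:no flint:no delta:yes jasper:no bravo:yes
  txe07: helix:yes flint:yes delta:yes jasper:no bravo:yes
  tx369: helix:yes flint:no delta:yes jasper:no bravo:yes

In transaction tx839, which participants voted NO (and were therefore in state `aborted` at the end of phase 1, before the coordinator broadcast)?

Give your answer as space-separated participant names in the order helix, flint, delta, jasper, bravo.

Answer: helix flint jasper

Derivation:
Txn tx839 phase 1: helix no -> aborted; flint no -> aborted; delta yes -> prepared; jasper no -> aborted; bravo yes -> prepared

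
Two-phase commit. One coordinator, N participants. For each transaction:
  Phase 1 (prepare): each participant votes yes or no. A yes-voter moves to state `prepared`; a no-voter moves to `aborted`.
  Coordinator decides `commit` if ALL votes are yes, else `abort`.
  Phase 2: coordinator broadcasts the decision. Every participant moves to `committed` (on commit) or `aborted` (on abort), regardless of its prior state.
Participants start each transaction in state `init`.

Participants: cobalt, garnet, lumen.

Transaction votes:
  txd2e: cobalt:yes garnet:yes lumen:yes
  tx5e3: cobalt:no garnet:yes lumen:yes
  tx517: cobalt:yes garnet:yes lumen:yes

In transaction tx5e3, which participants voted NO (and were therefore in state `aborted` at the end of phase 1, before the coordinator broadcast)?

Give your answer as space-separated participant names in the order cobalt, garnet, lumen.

Answer: cobalt

Derivation:
Txn tx5e3 phase 1: cobalt no -> aborted; garnet yes -> prepared; lumen yes -> prepared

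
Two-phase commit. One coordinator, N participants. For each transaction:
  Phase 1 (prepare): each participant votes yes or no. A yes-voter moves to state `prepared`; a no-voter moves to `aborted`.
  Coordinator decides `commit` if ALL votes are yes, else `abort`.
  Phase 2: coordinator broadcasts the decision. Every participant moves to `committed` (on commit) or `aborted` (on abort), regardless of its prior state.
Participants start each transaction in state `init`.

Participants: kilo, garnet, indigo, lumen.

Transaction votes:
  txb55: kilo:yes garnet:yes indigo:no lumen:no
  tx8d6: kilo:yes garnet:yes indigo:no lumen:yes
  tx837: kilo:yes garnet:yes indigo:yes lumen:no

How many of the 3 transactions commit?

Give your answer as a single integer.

txb55: no from indigo, lumen -> abort (commits=0)
tx8d6: no from indigo -> abort (commits=0)
tx837: no from lumen -> abort (commits=0)

Answer: 0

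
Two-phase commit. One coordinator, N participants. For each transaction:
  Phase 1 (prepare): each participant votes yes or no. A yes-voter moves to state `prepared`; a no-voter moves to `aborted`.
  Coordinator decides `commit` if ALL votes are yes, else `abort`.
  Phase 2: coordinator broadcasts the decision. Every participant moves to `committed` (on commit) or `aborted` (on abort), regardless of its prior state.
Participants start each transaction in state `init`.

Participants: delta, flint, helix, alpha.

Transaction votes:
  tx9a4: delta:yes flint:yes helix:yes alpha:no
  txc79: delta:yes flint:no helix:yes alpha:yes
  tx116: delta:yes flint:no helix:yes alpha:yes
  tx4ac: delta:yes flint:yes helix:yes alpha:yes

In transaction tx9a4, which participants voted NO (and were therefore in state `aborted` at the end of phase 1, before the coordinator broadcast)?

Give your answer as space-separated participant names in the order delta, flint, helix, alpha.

Txn tx9a4 phase 1: delta yes -> prepared; flint yes -> prepared; helix yes -> prepared; alpha no -> aborted

Answer: alpha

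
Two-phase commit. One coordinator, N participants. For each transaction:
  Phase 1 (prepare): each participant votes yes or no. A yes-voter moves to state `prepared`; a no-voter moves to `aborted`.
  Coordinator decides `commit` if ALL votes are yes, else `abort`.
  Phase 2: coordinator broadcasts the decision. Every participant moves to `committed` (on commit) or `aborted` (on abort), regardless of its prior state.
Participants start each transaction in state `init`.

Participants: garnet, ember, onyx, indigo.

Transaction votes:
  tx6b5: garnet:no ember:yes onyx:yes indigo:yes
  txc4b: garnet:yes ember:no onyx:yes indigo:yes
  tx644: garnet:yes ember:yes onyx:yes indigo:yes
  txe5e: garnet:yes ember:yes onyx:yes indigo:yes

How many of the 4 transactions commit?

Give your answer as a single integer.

Answer: 2

Derivation:
tx6b5: no from garnet -> abort (commits=0)
txc4b: no from ember -> abort (commits=0)
tx644: all yes -> commit (commits=1)
txe5e: all yes -> commit (commits=2)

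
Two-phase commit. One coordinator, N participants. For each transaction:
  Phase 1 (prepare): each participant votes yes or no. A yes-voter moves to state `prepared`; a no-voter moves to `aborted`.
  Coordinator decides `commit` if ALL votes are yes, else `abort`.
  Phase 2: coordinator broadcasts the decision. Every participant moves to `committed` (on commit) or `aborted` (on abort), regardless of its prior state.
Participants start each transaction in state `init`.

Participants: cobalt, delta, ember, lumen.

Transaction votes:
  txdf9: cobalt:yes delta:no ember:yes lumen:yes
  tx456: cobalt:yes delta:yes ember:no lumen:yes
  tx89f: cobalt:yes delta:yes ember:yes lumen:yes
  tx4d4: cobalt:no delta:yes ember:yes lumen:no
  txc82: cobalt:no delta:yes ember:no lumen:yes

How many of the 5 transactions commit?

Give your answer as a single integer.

txdf9: no from delta -> abort (commits=0)
tx456: no from ember -> abort (commits=0)
tx89f: all yes -> commit (commits=1)
tx4d4: no from cobalt, lumen -> abort (commits=1)
txc82: no from cobalt, ember -> abort (commits=1)

Answer: 1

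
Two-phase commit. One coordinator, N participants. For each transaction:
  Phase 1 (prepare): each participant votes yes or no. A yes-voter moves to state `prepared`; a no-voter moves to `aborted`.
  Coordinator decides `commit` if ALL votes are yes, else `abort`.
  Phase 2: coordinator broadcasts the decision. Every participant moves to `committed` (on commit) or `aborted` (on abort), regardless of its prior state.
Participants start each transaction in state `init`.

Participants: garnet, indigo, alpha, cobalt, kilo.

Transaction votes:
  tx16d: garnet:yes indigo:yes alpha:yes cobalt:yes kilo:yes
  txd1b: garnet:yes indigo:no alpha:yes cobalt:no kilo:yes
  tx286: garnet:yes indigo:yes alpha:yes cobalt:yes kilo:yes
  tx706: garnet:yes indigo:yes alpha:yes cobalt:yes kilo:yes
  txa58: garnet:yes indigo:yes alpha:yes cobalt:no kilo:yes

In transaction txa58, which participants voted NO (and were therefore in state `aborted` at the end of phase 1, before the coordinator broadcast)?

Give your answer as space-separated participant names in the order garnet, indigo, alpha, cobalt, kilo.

Txn txa58 phase 1: garnet yes -> prepared; indigo yes -> prepared; alpha yes -> prepared; cobalt no -> aborted; kilo yes -> prepared

Answer: cobalt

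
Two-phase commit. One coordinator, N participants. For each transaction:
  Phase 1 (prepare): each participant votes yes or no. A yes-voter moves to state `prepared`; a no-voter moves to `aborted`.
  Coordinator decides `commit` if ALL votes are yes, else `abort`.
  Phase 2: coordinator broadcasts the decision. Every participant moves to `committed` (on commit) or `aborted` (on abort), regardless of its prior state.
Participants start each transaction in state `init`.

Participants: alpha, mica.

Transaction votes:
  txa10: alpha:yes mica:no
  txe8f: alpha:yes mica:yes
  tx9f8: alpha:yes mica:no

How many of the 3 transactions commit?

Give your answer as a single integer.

txa10: no from mica -> abort (commits=0)
txe8f: all yes -> commit (commits=1)
tx9f8: no from mica -> abort (commits=1)

Answer: 1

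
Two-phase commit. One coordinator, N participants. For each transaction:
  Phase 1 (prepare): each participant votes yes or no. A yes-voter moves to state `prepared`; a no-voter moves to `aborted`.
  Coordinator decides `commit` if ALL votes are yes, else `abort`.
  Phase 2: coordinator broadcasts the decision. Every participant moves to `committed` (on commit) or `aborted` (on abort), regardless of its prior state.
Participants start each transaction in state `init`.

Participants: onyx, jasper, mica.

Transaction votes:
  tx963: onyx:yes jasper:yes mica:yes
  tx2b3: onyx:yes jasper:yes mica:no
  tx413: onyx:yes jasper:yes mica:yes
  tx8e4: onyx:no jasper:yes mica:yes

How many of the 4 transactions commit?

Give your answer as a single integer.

tx963: all yes -> commit (commits=1)
tx2b3: no from mica -> abort (commits=1)
tx413: all yes -> commit (commits=2)
tx8e4: no from onyx -> abort (commits=2)

Answer: 2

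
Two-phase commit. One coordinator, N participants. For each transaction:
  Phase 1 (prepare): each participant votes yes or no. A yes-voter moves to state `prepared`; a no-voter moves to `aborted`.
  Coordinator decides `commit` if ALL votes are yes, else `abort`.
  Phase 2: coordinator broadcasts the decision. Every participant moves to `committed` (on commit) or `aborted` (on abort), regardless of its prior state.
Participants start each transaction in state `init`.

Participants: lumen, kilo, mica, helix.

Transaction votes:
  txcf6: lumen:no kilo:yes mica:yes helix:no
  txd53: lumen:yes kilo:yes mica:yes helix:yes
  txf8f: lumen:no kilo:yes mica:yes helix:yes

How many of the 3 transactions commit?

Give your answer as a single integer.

Answer: 1

Derivation:
txcf6: no from lumen, helix -> abort (commits=0)
txd53: all yes -> commit (commits=1)
txf8f: no from lumen -> abort (commits=1)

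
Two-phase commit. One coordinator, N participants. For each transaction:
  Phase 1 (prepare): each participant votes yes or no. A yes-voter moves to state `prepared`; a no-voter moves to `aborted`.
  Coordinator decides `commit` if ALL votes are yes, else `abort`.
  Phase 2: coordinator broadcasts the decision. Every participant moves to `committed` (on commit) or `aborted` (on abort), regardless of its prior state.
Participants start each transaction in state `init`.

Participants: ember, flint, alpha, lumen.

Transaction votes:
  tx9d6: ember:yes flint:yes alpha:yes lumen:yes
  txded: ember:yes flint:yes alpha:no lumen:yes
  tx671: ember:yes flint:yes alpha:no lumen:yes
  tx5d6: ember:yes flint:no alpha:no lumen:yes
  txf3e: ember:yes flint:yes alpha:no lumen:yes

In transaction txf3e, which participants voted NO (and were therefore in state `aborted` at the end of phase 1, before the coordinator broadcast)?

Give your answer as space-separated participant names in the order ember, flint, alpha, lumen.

Txn txf3e phase 1: ember yes -> prepared; flint yes -> prepared; alpha no -> aborted; lumen yes -> prepared

Answer: alpha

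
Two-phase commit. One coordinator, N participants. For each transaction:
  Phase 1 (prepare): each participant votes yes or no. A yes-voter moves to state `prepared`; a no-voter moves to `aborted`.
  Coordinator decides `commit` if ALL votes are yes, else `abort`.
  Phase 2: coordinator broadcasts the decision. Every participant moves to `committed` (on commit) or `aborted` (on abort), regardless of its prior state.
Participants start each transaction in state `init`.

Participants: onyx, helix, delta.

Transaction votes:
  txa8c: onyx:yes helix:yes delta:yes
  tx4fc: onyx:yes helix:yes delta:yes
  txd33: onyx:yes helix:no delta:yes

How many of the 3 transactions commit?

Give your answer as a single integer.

Answer: 2

Derivation:
txa8c: all yes -> commit (commits=1)
tx4fc: all yes -> commit (commits=2)
txd33: no from helix -> abort (commits=2)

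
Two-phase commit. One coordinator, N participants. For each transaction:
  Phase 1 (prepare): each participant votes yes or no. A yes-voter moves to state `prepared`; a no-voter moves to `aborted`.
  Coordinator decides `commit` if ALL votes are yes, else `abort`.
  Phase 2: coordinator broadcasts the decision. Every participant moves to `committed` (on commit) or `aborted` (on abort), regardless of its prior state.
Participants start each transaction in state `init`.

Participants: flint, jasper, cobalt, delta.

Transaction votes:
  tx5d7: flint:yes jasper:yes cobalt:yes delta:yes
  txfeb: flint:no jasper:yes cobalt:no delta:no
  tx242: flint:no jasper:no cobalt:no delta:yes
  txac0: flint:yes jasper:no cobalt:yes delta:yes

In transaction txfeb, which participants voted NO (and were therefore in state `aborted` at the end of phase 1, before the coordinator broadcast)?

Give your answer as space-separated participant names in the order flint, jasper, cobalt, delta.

Txn txfeb phase 1: flint no -> aborted; jasper yes -> prepared; cobalt no -> aborted; delta no -> aborted

Answer: flint cobalt delta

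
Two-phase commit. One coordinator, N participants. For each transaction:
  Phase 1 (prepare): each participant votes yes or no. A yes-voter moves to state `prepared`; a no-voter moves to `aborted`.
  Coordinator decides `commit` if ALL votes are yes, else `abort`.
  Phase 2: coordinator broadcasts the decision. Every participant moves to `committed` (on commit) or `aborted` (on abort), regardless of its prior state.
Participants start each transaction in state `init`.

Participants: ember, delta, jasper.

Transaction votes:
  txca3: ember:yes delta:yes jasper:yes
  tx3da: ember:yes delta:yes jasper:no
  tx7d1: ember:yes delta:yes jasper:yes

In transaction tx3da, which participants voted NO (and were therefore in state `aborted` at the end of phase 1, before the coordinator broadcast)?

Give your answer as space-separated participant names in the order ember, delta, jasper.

Answer: jasper

Derivation:
Txn tx3da phase 1: ember yes -> prepared; delta yes -> prepared; jasper no -> aborted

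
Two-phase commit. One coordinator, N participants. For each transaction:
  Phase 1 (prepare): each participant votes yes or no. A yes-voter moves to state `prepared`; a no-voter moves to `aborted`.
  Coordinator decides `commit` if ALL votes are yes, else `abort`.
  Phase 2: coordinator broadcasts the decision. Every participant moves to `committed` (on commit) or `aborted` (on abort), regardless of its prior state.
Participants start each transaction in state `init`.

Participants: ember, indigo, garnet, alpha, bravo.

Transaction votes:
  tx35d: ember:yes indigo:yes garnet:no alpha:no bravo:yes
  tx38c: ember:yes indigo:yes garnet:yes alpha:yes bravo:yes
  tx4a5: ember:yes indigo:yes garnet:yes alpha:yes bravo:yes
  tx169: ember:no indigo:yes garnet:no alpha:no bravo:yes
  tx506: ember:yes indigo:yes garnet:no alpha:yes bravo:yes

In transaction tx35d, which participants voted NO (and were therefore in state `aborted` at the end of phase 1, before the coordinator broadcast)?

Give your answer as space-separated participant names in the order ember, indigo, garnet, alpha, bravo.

Txn tx35d phase 1: ember yes -> prepared; indigo yes -> prepared; garnet no -> aborted; alpha no -> aborted; bravo yes -> prepared

Answer: garnet alpha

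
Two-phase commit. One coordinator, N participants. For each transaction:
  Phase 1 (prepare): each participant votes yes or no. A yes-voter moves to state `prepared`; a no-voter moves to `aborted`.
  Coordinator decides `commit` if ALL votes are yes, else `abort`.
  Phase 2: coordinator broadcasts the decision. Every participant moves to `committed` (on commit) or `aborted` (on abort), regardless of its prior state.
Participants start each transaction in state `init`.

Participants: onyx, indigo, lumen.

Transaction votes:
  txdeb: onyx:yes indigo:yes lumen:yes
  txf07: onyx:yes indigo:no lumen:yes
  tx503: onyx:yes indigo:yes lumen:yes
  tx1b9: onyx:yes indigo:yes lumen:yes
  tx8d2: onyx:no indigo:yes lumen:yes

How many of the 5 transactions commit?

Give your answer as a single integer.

Answer: 3

Derivation:
txdeb: all yes -> commit (commits=1)
txf07: no from indigo -> abort (commits=1)
tx503: all yes -> commit (commits=2)
tx1b9: all yes -> commit (commits=3)
tx8d2: no from onyx -> abort (commits=3)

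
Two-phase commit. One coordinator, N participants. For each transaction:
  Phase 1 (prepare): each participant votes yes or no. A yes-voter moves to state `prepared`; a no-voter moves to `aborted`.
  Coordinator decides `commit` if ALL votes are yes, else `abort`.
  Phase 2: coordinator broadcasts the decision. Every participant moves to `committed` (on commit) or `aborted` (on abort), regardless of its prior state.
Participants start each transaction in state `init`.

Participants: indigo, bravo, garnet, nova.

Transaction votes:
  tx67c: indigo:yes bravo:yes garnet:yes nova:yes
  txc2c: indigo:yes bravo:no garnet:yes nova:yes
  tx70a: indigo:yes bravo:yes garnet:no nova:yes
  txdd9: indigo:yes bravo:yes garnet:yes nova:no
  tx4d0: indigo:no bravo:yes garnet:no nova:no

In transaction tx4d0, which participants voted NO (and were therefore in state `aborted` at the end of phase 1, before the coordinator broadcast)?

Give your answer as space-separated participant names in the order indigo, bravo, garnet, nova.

Txn tx4d0 phase 1: indigo no -> aborted; bravo yes -> prepared; garnet no -> aborted; nova no -> aborted

Answer: indigo garnet nova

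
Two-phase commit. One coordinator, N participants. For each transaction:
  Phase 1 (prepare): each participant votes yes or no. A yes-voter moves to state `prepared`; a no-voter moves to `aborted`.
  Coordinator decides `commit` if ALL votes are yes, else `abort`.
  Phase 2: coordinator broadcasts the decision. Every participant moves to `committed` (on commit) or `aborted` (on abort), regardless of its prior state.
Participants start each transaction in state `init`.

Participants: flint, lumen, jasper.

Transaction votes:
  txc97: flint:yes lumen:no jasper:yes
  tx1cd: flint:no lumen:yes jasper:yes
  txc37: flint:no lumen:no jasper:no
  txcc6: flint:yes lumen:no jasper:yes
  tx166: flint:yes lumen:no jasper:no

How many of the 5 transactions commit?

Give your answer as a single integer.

Answer: 0

Derivation:
txc97: no from lumen -> abort (commits=0)
tx1cd: no from flint -> abort (commits=0)
txc37: no from flint, lumen, jasper -> abort (commits=0)
txcc6: no from lumen -> abort (commits=0)
tx166: no from lumen, jasper -> abort (commits=0)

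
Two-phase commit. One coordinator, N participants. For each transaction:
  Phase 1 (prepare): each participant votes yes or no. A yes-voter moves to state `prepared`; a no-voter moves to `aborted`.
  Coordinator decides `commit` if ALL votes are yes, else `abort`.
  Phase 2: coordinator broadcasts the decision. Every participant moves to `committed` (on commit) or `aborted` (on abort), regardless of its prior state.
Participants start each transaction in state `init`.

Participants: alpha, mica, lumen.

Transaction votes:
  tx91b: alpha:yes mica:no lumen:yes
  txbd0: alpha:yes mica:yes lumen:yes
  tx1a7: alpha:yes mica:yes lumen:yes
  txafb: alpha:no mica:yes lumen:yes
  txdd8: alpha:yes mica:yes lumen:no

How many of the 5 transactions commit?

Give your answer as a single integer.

tx91b: no from mica -> abort (commits=0)
txbd0: all yes -> commit (commits=1)
tx1a7: all yes -> commit (commits=2)
txafb: no from alpha -> abort (commits=2)
txdd8: no from lumen -> abort (commits=2)

Answer: 2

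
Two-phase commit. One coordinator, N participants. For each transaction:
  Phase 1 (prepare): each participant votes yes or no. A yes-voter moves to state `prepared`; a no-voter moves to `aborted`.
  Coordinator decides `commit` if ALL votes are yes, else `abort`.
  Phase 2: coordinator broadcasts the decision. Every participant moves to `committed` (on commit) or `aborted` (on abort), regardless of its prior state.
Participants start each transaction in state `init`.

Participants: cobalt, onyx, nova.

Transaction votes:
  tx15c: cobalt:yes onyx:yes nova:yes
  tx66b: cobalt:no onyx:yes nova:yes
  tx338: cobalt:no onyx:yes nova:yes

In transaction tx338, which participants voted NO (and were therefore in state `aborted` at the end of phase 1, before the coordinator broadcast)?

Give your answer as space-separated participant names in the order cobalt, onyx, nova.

Answer: cobalt

Derivation:
Txn tx338 phase 1: cobalt no -> aborted; onyx yes -> prepared; nova yes -> prepared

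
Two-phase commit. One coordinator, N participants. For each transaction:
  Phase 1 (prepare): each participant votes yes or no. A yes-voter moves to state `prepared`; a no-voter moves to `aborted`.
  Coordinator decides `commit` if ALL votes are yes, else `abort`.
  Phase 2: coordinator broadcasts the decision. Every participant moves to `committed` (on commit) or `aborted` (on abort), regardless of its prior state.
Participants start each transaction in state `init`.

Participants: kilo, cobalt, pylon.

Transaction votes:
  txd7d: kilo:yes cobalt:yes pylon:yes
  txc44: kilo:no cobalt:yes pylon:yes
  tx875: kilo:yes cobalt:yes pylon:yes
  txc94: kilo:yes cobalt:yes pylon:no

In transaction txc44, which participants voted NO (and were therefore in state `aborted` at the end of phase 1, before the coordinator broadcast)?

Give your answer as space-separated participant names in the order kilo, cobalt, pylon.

Txn txc44 phase 1: kilo no -> aborted; cobalt yes -> prepared; pylon yes -> prepared

Answer: kilo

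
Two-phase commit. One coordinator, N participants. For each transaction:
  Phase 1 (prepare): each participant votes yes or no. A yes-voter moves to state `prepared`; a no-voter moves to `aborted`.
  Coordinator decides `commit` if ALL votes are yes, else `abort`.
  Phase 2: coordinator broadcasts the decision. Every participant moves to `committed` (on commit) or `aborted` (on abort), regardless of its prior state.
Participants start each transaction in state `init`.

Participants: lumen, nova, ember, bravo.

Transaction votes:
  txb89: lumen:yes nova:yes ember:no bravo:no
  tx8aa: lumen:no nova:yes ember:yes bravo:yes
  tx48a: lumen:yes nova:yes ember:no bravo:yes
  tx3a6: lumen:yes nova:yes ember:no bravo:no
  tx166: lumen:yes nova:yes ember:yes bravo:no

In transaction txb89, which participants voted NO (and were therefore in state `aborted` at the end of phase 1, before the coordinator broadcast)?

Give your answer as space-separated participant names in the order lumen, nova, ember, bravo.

Answer: ember bravo

Derivation:
Txn txb89 phase 1: lumen yes -> prepared; nova yes -> prepared; ember no -> aborted; bravo no -> aborted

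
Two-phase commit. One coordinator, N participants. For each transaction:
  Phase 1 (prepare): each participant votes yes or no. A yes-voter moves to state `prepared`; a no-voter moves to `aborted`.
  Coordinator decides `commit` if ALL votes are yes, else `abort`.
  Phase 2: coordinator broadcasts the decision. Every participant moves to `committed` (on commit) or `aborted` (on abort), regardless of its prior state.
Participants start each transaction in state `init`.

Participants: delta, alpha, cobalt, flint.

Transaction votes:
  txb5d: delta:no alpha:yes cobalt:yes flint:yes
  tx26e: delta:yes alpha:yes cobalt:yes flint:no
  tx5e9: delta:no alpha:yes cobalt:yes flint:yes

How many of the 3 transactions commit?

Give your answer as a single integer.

txb5d: no from delta -> abort (commits=0)
tx26e: no from flint -> abort (commits=0)
tx5e9: no from delta -> abort (commits=0)

Answer: 0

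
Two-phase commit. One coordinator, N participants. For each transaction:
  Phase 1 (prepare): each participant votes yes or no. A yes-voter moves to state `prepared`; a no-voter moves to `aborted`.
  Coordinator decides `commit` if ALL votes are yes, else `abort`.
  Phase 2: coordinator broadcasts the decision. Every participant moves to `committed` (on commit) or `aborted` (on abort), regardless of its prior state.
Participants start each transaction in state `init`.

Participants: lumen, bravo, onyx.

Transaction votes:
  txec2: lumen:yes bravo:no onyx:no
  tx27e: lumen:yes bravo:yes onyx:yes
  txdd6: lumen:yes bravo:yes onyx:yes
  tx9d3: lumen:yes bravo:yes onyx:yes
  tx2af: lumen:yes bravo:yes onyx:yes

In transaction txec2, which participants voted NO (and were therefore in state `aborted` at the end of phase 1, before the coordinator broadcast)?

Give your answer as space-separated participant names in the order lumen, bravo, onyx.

Answer: bravo onyx

Derivation:
Txn txec2 phase 1: lumen yes -> prepared; bravo no -> aborted; onyx no -> aborted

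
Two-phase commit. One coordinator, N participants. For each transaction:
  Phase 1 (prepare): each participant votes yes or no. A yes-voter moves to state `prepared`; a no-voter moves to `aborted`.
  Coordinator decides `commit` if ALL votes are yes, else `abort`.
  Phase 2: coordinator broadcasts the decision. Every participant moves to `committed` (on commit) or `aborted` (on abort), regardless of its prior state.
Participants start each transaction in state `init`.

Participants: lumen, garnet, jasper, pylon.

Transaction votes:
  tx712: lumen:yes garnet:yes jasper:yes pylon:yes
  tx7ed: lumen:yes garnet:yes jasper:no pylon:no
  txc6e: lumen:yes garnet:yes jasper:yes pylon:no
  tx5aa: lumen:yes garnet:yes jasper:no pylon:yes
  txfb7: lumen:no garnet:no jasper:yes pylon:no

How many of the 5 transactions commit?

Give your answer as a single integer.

tx712: all yes -> commit (commits=1)
tx7ed: no from jasper, pylon -> abort (commits=1)
txc6e: no from pylon -> abort (commits=1)
tx5aa: no from jasper -> abort (commits=1)
txfb7: no from lumen, garnet, pylon -> abort (commits=1)

Answer: 1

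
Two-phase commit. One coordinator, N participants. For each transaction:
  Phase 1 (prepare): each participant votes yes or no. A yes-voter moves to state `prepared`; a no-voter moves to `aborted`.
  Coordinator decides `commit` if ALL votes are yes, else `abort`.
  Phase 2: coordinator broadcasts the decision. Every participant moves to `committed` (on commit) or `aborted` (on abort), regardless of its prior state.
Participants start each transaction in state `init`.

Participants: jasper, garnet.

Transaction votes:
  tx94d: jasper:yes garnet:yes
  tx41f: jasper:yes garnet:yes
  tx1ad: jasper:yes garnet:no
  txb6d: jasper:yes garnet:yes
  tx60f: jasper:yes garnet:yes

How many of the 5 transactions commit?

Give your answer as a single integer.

Answer: 4

Derivation:
tx94d: all yes -> commit (commits=1)
tx41f: all yes -> commit (commits=2)
tx1ad: no from garnet -> abort (commits=2)
txb6d: all yes -> commit (commits=3)
tx60f: all yes -> commit (commits=4)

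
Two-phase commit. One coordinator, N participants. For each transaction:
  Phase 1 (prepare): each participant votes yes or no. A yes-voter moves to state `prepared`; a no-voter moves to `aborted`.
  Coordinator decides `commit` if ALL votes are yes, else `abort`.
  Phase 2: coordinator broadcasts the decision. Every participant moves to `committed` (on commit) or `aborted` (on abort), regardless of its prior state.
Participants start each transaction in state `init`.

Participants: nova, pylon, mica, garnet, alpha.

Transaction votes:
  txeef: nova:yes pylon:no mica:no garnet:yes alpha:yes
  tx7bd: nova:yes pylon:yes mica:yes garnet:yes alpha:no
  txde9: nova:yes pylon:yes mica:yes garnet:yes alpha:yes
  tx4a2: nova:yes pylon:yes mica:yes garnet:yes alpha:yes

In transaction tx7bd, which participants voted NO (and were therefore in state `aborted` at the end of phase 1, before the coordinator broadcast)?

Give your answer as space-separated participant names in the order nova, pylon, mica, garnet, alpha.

Txn tx7bd phase 1: nova yes -> prepared; pylon yes -> prepared; mica yes -> prepared; garnet yes -> prepared; alpha no -> aborted

Answer: alpha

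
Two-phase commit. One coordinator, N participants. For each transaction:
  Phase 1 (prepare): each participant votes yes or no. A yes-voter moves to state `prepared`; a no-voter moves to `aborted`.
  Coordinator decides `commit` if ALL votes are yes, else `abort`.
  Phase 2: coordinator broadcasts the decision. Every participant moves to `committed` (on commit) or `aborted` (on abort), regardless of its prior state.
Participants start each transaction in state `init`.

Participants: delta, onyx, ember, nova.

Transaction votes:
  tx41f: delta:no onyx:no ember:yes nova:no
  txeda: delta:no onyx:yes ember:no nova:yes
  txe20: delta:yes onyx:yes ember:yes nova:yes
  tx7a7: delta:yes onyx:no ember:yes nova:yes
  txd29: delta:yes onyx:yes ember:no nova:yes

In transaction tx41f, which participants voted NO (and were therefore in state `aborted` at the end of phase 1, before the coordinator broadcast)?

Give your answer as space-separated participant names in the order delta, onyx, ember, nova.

Answer: delta onyx nova

Derivation:
Txn tx41f phase 1: delta no -> aborted; onyx no -> aborted; ember yes -> prepared; nova no -> aborted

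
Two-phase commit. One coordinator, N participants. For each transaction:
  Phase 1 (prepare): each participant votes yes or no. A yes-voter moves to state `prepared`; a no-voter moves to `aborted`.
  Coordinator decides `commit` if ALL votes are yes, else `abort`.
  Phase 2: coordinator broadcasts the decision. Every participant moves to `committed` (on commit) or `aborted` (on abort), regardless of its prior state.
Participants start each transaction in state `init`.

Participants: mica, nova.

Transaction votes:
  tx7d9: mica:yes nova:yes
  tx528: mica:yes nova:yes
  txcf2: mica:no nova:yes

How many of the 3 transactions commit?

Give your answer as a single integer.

Answer: 2

Derivation:
tx7d9: all yes -> commit (commits=1)
tx528: all yes -> commit (commits=2)
txcf2: no from mica -> abort (commits=2)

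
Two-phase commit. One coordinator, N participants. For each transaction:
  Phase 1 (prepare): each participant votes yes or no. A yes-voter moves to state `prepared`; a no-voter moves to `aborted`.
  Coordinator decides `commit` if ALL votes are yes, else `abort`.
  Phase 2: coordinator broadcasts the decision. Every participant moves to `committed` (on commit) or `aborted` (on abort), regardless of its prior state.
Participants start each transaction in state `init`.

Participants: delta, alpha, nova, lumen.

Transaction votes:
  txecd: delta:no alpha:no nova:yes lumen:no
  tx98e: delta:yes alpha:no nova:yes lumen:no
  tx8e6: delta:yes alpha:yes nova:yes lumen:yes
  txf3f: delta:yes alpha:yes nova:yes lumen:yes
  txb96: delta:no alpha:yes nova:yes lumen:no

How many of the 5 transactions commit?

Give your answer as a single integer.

Answer: 2

Derivation:
txecd: no from delta, alpha, lumen -> abort (commits=0)
tx98e: no from alpha, lumen -> abort (commits=0)
tx8e6: all yes -> commit (commits=1)
txf3f: all yes -> commit (commits=2)
txb96: no from delta, lumen -> abort (commits=2)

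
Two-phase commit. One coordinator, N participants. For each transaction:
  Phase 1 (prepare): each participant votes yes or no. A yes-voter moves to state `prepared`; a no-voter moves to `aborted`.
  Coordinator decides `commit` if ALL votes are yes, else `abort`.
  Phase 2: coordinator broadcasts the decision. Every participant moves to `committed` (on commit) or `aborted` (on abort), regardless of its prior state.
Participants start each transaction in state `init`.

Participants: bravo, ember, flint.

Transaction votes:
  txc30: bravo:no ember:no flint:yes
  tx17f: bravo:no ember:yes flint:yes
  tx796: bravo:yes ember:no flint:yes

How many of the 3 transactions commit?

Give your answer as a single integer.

txc30: no from bravo, ember -> abort (commits=0)
tx17f: no from bravo -> abort (commits=0)
tx796: no from ember -> abort (commits=0)

Answer: 0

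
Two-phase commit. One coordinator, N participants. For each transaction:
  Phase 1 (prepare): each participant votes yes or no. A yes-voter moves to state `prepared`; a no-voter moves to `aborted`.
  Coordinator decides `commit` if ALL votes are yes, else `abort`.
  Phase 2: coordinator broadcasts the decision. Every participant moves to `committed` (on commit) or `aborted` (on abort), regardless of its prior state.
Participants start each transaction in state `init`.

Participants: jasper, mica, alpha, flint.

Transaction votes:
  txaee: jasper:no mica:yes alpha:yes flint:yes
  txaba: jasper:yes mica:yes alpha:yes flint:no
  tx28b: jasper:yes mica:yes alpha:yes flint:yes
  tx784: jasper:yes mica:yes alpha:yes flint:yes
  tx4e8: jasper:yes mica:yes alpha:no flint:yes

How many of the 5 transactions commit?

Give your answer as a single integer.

Answer: 2

Derivation:
txaee: no from jasper -> abort (commits=0)
txaba: no from flint -> abort (commits=0)
tx28b: all yes -> commit (commits=1)
tx784: all yes -> commit (commits=2)
tx4e8: no from alpha -> abort (commits=2)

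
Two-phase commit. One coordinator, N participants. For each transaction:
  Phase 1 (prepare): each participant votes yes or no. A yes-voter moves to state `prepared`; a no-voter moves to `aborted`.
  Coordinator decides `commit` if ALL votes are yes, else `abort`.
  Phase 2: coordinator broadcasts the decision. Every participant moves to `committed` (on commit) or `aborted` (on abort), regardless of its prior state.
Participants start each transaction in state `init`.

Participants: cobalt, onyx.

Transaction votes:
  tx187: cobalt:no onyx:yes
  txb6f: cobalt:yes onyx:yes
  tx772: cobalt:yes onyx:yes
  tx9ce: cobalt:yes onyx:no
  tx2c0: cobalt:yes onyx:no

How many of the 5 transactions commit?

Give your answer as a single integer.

tx187: no from cobalt -> abort (commits=0)
txb6f: all yes -> commit (commits=1)
tx772: all yes -> commit (commits=2)
tx9ce: no from onyx -> abort (commits=2)
tx2c0: no from onyx -> abort (commits=2)

Answer: 2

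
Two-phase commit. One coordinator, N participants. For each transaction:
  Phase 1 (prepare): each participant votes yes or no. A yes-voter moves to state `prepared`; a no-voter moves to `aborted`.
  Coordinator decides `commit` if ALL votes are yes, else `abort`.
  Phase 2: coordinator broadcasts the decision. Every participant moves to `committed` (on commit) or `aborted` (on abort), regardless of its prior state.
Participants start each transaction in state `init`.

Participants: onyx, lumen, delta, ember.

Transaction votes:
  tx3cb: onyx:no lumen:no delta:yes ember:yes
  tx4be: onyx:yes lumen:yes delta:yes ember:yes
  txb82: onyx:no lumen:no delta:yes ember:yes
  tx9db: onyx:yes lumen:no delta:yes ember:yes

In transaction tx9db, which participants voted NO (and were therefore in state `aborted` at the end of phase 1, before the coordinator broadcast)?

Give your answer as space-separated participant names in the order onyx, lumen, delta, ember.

Answer: lumen

Derivation:
Txn tx9db phase 1: onyx yes -> prepared; lumen no -> aborted; delta yes -> prepared; ember yes -> prepared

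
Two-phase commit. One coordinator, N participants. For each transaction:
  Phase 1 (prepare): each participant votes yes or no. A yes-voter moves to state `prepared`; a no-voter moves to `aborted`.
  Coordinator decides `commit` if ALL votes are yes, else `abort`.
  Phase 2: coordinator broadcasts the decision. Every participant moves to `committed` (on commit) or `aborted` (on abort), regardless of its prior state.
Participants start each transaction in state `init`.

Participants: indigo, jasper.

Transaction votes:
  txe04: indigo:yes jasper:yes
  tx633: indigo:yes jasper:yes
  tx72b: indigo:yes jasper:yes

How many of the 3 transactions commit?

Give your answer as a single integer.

Answer: 3

Derivation:
txe04: all yes -> commit (commits=1)
tx633: all yes -> commit (commits=2)
tx72b: all yes -> commit (commits=3)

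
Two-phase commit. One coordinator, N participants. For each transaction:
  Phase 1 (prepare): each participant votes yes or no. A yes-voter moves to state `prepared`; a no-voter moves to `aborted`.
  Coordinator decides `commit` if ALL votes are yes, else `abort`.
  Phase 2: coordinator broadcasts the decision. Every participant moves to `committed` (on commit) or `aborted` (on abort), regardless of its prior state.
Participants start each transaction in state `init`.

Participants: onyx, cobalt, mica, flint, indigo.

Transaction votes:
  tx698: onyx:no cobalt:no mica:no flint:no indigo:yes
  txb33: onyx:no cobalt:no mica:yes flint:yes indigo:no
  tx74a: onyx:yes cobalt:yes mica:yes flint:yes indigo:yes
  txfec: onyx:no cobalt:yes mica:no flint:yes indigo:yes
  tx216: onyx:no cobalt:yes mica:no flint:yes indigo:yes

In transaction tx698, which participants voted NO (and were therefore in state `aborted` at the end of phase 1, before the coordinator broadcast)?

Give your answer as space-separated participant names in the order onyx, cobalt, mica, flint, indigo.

Txn tx698 phase 1: onyx no -> aborted; cobalt no -> aborted; mica no -> aborted; flint no -> aborted; indigo yes -> prepared

Answer: onyx cobalt mica flint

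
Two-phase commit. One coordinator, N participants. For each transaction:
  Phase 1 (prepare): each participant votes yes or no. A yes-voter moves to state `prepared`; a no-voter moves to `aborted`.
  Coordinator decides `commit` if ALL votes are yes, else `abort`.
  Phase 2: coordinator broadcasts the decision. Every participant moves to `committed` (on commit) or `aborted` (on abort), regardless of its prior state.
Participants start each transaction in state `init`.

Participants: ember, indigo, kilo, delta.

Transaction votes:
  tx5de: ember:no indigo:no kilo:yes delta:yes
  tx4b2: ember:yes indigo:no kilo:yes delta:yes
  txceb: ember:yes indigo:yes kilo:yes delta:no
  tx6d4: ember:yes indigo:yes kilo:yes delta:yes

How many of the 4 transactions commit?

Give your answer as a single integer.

Answer: 1

Derivation:
tx5de: no from ember, indigo -> abort (commits=0)
tx4b2: no from indigo -> abort (commits=0)
txceb: no from delta -> abort (commits=0)
tx6d4: all yes -> commit (commits=1)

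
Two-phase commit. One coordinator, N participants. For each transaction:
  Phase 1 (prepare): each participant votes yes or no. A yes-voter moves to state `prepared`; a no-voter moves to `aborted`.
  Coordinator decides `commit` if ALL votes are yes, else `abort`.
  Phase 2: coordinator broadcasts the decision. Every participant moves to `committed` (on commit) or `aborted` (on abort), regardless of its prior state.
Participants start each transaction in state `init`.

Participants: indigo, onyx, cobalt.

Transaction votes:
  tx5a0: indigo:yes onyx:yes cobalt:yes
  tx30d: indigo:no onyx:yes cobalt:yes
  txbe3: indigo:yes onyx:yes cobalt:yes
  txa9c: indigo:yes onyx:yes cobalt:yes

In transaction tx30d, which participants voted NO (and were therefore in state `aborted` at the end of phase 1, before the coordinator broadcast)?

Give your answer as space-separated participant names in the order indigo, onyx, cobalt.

Txn tx30d phase 1: indigo no -> aborted; onyx yes -> prepared; cobalt yes -> prepared

Answer: indigo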